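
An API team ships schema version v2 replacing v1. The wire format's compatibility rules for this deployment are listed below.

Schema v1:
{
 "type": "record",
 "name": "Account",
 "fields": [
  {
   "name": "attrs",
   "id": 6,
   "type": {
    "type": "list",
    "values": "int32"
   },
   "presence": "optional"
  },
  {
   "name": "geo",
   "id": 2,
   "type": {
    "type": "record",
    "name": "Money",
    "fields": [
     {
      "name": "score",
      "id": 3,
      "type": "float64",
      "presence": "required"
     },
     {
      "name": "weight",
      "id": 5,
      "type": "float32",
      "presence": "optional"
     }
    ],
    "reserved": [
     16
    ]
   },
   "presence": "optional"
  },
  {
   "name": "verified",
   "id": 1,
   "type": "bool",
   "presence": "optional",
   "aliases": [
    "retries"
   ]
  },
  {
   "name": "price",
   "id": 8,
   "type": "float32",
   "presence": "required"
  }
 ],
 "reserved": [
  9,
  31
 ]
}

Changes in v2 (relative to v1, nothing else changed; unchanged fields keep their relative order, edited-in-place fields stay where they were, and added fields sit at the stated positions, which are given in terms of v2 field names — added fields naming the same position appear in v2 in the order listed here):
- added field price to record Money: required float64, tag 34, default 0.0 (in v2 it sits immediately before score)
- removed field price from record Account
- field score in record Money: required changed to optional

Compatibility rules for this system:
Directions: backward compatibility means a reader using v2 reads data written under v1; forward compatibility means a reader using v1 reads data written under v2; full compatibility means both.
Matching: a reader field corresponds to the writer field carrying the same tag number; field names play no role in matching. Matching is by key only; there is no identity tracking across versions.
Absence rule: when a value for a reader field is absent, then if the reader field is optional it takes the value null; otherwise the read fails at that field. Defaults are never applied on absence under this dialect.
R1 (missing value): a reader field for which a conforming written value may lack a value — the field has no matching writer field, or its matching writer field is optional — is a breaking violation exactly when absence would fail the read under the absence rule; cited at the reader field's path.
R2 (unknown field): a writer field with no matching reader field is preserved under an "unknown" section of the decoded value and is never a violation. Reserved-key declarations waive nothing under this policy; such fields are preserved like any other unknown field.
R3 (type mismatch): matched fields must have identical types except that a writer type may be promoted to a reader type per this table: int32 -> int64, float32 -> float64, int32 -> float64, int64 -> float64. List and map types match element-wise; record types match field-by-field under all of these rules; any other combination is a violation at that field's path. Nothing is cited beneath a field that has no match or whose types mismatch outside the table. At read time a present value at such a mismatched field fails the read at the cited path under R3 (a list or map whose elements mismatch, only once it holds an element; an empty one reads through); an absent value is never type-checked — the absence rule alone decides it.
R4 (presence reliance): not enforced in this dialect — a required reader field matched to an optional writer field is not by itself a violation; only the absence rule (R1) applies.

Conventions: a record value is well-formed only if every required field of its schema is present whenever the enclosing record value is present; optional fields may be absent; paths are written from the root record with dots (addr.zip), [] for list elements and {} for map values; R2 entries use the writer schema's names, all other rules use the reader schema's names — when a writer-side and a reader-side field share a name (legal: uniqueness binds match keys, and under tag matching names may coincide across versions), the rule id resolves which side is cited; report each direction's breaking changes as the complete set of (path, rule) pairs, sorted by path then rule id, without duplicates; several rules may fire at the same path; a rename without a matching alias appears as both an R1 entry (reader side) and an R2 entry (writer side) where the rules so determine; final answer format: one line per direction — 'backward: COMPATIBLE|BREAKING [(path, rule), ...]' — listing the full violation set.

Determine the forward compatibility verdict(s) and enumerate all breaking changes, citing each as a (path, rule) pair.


arrows below run writer -> reader for Account
checking forward for Account: reader v1 against writer v2:
  list<int32> -> list<int32>, writer optional: attrs aligns to attrs
  Money -> Money, writer optional: geo aligns to geo
  bool -> bool, writer optional: verified aligns to verified
  no writer field matches reader price
  float64 -> float64, writer optional: geo.score aligns to geo.score
  float32 -> float32, writer optional: geo.weight aligns to geo.weight
  leftover writer field: geo.price
  breaking: (geo.score, R1)
  breaking: (price, R1)
  => 2 violation(s): forward is BREAKING for Account
the rest of the Account diff is inert for this question:
  added field price to record Money: required float64, tag 34, default 0.0 (in v2 it sits immediately before score) -> its effect on Account is confined to the backward direction, not asked

forward: BREAKING [(geo.score, R1), (price, R1)]


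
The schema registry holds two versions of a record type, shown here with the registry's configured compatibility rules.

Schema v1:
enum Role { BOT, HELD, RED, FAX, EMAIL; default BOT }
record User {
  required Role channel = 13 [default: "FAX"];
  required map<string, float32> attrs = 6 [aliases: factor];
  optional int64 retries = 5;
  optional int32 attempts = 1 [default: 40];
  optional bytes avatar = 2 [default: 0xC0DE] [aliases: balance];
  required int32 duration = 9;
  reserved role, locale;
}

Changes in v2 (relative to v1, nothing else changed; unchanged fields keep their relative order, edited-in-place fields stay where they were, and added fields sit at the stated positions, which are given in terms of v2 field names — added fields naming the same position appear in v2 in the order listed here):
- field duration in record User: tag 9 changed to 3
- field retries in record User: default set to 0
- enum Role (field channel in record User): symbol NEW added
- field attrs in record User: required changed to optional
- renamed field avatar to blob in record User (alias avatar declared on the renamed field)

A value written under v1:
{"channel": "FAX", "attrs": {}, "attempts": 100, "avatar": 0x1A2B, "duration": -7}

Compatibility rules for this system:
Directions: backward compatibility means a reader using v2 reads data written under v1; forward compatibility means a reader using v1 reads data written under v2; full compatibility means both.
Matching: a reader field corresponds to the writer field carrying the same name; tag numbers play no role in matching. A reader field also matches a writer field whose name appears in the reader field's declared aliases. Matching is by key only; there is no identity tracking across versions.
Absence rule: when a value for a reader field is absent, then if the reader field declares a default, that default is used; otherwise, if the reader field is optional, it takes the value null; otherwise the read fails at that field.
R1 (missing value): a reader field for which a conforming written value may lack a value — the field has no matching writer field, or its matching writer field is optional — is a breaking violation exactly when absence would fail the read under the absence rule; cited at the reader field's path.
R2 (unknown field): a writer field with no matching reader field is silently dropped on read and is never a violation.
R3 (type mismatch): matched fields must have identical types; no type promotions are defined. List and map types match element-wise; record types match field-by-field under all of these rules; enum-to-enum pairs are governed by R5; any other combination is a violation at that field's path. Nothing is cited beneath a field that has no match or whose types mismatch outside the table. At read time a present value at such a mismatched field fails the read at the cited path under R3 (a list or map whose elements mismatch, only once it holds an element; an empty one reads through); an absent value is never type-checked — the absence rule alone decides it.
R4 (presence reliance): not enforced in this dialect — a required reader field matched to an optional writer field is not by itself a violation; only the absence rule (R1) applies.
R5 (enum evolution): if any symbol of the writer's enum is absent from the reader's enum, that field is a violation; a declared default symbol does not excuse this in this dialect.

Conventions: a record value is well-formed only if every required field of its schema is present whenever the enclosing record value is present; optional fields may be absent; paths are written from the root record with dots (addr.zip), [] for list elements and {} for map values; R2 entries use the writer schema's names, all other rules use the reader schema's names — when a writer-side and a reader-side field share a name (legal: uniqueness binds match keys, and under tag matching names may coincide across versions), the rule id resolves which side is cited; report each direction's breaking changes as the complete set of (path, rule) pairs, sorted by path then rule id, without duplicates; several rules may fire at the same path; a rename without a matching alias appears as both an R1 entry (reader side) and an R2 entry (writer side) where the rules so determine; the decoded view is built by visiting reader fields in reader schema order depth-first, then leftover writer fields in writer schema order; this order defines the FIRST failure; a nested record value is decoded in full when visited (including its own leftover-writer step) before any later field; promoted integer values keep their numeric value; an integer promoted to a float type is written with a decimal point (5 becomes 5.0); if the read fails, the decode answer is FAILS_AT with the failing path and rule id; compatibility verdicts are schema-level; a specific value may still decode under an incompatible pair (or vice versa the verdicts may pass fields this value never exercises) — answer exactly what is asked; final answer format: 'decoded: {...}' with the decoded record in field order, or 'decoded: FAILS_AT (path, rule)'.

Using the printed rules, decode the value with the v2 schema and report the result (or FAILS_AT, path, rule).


the writer's type comes first in each User pair
migrating the User value to v2:
  channel := "FAX"
  attrs := {}
  retries := 0 (absent -> default)
  attempts := 100
  blob := 0x1A2B (from writer avatar)
  duration := -7
  => decoded: {"channel": "FAX", "attrs": {}, "retries": 0, "attempts": 100, "blob": 0x1A2B, "duration": -7}
remaining User differences; none change what is asked:
  field duration in record User: tag 9 changed to 3 -> triggers nothing under the printed rules; the User answer is the same either way
  enum Role (field channel in record User): symbol NEW added -> shifts the User verdicts, not this decode
  field attrs in record User: required changed to optional -> shifts the User verdicts, not this decode

decoded: {"channel": "FAX", "attrs": {}, "retries": 0, "attempts": 100, "blob": 0x1A2B, "duration": -7}


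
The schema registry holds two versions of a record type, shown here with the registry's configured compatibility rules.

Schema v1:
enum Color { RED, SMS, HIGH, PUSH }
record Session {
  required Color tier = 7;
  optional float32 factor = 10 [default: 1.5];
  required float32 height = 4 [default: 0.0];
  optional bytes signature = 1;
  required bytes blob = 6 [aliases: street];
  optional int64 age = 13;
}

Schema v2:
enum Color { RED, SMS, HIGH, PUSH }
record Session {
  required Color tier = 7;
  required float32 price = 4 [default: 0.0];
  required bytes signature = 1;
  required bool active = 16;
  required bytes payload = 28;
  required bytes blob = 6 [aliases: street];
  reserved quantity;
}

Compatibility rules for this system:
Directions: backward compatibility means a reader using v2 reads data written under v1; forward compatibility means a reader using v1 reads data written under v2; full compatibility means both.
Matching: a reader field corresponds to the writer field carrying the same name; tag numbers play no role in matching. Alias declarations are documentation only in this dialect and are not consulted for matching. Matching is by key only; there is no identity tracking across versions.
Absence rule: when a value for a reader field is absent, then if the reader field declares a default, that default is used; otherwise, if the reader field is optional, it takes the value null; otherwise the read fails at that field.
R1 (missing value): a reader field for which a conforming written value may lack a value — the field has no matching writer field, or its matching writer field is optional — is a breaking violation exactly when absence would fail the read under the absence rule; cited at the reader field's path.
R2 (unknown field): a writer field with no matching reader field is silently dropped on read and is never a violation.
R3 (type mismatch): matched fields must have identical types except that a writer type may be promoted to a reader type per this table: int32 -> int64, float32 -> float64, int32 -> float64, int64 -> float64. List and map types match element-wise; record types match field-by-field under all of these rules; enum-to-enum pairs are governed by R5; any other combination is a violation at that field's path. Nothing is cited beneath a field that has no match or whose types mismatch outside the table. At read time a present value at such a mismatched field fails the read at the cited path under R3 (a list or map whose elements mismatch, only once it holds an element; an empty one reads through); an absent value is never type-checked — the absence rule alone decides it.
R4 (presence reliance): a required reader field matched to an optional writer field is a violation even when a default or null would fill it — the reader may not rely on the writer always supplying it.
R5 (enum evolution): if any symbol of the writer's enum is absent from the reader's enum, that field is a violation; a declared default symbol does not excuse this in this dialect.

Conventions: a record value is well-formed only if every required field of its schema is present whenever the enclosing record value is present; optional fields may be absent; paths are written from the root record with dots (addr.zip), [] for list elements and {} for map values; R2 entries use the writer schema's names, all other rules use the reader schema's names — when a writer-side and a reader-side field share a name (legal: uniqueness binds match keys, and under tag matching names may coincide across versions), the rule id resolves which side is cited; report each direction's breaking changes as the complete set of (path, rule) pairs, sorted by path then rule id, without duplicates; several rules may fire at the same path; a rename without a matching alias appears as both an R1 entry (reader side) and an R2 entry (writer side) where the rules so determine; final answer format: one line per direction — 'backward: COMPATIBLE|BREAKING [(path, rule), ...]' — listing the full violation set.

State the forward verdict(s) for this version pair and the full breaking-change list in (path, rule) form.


each type pair in Session: writer, then reader
forward for Session (reader v1, writer v2):
  Color -> Color, writer required: tier aligns to tier
  factor: no writer match
  height: no writer match
  bytes -> bytes, writer required: signature aligns to signature
  bytes -> bytes, writer required: blob aligns to blob
  age: no writer match
  writer field price has no reader counterpart
  writer field active has no reader counterpart
  writer field payload has no reader counterpart
  => no violations; forward on Session: COMPATIBLE
remaining Session differences; none change what is asked:
  field signature in record Session: optional changed to required -> its effect on Session is confined to the backward direction, not asked
  removed field age from record Session -> triggers nothing under Session's printed rules — same verdict
  added field payload to record Session: required bytes, tag 28 (in v2 it sits immediately before blob) -> its effect on Session is confined to the backward direction, not asked
  added field active to record Session: required bool, tag 16 (in v2 it sits immediately before blob) -> its effect on Session is confined to the backward direction, not asked
  removed field factor from record Session -> triggers nothing under Session's printed rules — same verdict
  renamed field height to price in record Session -> triggers nothing under Session's printed rules — same verdict

forward: COMPATIBLE []


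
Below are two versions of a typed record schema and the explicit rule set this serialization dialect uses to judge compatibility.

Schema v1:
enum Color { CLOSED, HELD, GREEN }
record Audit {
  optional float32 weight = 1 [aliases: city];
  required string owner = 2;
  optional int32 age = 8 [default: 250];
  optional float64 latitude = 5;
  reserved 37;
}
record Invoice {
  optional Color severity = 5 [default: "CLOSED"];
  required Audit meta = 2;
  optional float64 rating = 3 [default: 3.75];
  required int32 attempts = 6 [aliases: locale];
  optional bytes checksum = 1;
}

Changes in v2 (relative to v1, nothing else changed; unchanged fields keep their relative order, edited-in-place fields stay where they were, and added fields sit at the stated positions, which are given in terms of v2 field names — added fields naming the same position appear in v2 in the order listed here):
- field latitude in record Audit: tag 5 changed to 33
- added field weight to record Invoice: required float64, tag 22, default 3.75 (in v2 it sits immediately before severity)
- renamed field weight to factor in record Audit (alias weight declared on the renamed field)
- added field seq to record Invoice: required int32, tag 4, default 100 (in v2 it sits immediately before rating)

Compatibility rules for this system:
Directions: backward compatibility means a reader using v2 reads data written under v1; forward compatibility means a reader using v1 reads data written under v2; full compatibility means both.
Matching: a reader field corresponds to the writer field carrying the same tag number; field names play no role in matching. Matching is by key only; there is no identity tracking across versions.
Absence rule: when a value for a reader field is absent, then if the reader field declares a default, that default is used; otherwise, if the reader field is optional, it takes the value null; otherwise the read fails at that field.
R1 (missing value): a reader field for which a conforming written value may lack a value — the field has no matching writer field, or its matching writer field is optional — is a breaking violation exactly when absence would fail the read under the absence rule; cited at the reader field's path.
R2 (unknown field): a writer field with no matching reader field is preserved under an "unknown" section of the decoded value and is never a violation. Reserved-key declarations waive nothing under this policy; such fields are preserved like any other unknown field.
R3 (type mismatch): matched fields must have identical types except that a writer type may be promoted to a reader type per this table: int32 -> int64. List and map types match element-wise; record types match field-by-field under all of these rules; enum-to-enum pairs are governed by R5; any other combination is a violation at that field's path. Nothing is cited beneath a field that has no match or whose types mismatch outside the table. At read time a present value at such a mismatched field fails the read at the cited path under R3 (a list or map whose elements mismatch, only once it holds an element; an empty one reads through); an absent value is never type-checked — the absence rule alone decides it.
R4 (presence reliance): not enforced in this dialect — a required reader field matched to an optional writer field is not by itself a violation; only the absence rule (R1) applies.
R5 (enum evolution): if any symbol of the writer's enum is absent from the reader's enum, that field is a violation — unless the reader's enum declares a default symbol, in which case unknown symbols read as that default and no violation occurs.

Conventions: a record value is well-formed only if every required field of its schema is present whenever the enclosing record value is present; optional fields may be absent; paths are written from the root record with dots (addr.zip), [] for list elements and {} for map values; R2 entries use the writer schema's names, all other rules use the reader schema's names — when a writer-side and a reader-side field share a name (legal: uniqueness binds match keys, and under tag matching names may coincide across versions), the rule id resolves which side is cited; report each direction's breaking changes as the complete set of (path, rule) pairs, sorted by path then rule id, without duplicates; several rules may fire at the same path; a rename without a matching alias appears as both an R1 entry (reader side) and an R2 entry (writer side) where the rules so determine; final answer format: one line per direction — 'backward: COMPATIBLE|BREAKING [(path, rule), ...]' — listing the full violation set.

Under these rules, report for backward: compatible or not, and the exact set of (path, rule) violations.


backward: COMPATIBLE []

in Invoice below, arrows point writer -> reader
backward analysis of Invoice with v2 as reader and v1 as writer:
  no writer field matches reader weight
  severity <- severity (Color -> Color, writer optional)
  meta <- meta (Audit -> Audit, writer required)
  no writer field matches reader seq
  rating <- rating (float64 -> float64, writer optional)
  attempts <- attempts (int32 -> int32, writer required)
  checksum <- checksum (bytes -> bytes, writer optional)
  meta.factor <- meta.weight (float32 -> float32, writer optional)
  meta.owner <- meta.owner (string -> string, writer required)
  meta.age <- meta.age (int32 -> int32, writer optional)
  no writer field matches reader meta.latitude
  writer field meta.latitude has no reader counterpart
  => backward: COMPATIBLE
ruling out the remaining Invoice differences:
  field latitude in record Audit: tag 5 changed to 33 -> no rule fires on it in Invoice's dialect; the asked verdict holds
  added field weight to record Invoice: required float64, tag 22, default 3.75 (in v2 it sits immediately before severity) -> no rule fires on it in Invoice's dialect; the asked verdict holds
  renamed field weight to factor in record Audit (alias weight declared on the renamed field) -> no rule fires on it in Invoice's dialect; the asked verdict holds
  added field seq to record Invoice: required int32, tag 4, default 100 (in v2 it sits immediately before rating) -> no rule fires on it in Invoice's dialect; the asked verdict holds


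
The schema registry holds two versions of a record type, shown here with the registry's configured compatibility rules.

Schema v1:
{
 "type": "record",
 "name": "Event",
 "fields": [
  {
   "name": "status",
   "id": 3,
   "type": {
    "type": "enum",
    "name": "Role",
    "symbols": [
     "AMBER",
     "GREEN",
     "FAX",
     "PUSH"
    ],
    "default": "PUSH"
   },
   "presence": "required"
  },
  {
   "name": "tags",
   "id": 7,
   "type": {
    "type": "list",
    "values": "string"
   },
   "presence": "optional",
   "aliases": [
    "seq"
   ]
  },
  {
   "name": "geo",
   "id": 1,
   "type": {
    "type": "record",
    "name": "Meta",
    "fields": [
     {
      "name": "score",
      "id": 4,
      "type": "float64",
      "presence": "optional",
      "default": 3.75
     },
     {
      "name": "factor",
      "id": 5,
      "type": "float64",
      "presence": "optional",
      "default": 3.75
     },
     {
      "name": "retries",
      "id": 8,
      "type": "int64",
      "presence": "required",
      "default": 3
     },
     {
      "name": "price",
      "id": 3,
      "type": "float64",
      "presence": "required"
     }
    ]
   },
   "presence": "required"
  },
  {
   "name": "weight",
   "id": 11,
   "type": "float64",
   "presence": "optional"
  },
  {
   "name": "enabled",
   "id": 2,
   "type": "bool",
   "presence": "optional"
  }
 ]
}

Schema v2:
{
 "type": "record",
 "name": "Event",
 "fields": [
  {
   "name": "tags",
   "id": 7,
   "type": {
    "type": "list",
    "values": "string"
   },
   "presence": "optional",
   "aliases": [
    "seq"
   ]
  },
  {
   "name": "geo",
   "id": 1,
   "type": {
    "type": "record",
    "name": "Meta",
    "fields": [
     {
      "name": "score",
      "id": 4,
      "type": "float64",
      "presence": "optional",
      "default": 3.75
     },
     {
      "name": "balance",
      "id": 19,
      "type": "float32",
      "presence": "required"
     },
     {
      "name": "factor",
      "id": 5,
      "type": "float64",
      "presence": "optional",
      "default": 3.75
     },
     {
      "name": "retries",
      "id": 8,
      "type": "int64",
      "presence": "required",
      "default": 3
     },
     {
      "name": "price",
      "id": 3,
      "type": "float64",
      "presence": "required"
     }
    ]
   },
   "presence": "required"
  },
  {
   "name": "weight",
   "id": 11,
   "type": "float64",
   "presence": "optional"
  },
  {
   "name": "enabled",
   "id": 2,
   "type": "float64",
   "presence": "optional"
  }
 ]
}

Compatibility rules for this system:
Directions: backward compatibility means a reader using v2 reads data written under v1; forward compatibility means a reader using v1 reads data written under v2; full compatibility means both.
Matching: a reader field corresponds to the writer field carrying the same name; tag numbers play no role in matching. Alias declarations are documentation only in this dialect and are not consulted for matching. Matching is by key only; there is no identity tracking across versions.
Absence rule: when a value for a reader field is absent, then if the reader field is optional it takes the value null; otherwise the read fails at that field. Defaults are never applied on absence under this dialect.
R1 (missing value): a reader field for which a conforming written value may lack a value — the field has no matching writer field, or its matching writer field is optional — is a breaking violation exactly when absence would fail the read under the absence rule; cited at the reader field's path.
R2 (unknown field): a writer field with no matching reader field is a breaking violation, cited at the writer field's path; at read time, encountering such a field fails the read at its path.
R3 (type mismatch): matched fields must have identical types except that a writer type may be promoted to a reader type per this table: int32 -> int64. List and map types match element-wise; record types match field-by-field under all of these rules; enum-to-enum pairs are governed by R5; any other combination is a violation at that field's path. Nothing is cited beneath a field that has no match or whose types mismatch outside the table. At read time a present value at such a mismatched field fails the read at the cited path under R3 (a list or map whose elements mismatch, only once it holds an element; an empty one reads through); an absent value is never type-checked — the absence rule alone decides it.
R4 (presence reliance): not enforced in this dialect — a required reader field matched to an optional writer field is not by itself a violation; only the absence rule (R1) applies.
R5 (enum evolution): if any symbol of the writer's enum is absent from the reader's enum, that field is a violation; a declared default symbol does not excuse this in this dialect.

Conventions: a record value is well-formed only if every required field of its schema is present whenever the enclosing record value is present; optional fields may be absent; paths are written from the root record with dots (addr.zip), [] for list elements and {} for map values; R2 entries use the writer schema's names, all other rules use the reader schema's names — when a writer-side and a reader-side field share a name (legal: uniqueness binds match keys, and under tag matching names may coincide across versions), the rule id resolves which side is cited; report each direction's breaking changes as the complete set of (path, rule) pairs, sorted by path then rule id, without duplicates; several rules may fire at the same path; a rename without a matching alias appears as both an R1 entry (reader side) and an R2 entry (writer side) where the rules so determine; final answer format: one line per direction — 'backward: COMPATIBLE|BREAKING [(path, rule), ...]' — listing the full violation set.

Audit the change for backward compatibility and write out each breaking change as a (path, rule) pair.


arrows below run writer -> reader for Event
backward analysis of Event with v2 as reader and v1 as writer:
  tags: paired with writer tags (list<string> -> list<string>; writer optional)
  geo: paired with writer geo (Meta -> Meta; writer required)
  weight: paired with writer weight (float64 -> float64; writer optional)
  enabled: paired with writer enabled (bool -> float64; writer optional)
  writer status: unknown to reader
  geo.score: paired with writer geo.score (float64 -> float64; writer optional)
  no writer field matches reader geo.balance
  geo.factor: paired with writer geo.factor (float64 -> float64; writer optional)
  geo.retries: paired with writer geo.retries (int64 -> int64; writer required)
  geo.price: paired with writer geo.price (float64 -> float64; writer required)
  violation R3 at enabled
  violation R1 at geo.balance
  violation R2 at status
  => backward: BREAKING (3)

backward: BREAKING [(enabled, R3), (geo.balance, R1), (status, R2)]


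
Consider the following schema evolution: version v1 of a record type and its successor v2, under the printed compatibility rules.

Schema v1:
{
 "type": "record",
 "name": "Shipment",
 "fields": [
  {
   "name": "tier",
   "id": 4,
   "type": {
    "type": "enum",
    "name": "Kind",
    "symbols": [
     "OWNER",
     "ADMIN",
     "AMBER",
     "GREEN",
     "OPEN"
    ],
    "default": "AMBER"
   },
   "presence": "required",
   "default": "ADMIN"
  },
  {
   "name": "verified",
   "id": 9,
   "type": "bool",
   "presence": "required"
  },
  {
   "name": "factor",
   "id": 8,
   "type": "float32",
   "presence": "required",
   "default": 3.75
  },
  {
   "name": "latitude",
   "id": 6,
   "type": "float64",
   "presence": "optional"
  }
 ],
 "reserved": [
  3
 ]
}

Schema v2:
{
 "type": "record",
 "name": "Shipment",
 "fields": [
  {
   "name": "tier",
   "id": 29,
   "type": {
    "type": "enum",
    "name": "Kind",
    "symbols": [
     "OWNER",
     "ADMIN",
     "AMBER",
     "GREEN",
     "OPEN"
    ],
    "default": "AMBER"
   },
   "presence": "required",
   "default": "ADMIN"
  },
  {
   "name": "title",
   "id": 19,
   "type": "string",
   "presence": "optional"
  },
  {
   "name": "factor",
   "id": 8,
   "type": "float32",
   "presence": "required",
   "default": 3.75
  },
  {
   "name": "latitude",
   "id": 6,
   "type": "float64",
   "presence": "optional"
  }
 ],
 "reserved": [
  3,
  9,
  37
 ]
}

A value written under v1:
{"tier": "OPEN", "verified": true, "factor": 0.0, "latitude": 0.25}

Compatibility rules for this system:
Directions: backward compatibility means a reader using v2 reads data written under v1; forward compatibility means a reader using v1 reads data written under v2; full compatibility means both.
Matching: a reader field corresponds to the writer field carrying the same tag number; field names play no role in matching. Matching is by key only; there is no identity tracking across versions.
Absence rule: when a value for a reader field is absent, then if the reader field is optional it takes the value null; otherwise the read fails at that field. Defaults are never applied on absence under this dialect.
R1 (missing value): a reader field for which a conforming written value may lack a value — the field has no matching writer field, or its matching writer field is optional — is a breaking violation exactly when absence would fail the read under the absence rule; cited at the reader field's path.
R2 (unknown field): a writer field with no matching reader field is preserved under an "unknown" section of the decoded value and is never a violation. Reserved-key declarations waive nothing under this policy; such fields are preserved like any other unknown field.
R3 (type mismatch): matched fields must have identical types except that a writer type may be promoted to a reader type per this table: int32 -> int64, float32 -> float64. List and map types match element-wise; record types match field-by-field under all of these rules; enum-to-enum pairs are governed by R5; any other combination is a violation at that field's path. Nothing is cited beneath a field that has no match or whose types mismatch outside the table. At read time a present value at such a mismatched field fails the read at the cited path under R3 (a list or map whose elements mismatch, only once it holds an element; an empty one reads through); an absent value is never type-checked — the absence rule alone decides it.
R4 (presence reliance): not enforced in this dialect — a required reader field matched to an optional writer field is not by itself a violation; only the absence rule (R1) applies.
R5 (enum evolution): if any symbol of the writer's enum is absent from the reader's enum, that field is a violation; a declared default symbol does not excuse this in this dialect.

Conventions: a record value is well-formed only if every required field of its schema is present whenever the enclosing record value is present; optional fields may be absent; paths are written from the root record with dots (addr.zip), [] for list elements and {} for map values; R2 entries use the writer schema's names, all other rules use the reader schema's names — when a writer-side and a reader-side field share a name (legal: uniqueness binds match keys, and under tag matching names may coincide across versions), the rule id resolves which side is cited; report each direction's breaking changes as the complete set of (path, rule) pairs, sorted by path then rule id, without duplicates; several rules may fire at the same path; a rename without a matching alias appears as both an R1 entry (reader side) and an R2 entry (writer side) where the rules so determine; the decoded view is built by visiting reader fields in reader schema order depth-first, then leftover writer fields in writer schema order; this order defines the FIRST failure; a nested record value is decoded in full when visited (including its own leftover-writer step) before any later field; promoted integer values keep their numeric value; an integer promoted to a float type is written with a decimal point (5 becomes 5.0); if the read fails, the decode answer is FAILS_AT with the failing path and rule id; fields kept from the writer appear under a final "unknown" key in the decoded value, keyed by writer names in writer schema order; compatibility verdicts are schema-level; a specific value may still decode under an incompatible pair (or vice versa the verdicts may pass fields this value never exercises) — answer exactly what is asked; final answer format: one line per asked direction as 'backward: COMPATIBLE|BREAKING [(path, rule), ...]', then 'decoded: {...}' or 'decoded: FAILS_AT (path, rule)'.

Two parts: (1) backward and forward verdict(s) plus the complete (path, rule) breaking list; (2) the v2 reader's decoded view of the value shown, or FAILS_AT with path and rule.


backward: BREAKING [(tier, R1)]; forward: BREAKING [(tier, R1), (verified, R1)]; decoded: FAILS_AT (tier, R1)

arrows below run writer -> reader for Shipment
backward pass over Shipment, reader schema v2, writer schema v1:
  tier has no writer counterpart
  title has no writer counterpart
  float32 -> float32, writer required: factor aligns to factor
  float64 -> float64, writer optional: latitude aligns to latitude
  tier (writer side), unknown to reader
  verified (writer side), unknown to reader
  R1 fires at tier
  => 1 violation(s): backward is BREAKING for Shipment
forward pass over Shipment, reader schema v1, writer schema v2:
  tier has no writer counterpart
  verified has no writer counterpart
  float32 -> float32, writer required: factor aligns to factor
  float64 -> float64, writer optional: latitude aligns to latitude
  tier (writer side), unknown to reader
  title (writer side), unknown to reader
  R1 fires at tier
  R1 fires at verified
  => 2 violation(s): forward is BREAKING for Shipment
decode (reader v2):
  read fails at tier under R1 (no fill)
  => FAILS_AT (tier, R1)


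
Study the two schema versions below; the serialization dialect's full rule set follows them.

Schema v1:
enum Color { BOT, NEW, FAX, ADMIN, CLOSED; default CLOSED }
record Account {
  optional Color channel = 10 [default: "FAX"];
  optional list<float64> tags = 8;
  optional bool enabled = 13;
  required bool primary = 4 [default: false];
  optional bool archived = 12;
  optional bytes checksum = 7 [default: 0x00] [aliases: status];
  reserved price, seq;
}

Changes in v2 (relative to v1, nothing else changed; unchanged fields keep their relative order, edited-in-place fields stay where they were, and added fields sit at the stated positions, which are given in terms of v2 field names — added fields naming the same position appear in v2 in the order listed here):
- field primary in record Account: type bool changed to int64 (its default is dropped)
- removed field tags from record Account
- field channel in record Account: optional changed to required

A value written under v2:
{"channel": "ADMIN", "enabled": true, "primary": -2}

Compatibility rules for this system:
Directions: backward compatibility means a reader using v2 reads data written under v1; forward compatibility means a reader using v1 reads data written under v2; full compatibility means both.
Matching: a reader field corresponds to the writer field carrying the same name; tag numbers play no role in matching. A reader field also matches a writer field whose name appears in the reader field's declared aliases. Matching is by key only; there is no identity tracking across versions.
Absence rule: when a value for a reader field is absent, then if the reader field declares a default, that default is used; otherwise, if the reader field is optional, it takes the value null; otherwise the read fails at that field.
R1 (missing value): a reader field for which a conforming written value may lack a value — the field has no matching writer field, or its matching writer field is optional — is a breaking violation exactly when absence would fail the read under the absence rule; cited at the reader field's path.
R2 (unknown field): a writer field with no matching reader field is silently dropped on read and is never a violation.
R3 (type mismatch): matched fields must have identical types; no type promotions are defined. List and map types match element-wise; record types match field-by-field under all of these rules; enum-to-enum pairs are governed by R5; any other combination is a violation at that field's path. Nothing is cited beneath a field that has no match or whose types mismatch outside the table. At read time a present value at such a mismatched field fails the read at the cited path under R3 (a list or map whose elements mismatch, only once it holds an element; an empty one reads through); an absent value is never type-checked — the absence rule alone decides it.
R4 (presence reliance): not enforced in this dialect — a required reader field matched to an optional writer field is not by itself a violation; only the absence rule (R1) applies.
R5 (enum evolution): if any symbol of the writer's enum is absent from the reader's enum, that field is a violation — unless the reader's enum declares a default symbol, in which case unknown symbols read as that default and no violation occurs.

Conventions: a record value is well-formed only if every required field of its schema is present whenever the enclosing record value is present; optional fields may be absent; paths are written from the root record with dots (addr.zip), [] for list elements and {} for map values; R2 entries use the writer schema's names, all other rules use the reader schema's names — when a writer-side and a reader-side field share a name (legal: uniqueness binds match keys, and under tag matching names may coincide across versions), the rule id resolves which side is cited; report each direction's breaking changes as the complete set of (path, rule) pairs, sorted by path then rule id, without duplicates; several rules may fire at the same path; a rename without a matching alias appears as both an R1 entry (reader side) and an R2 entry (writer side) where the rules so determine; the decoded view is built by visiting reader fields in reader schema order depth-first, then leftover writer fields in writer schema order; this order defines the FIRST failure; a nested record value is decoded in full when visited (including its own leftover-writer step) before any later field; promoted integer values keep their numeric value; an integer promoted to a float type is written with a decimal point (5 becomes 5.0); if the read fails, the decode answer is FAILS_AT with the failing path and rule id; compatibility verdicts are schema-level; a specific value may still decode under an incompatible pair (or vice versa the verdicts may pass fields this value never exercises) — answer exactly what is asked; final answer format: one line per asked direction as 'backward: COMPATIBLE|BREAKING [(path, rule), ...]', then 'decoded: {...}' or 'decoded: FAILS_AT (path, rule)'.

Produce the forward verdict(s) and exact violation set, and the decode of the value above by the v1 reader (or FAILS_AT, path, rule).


arrows below run writer -> reader for Account
forward on Account — v1 reading data written by v2:
  channel <- channel (Color -> Color, writer required)
  tags has no writer counterpart
  enabled <- enabled (bool -> bool, writer optional)
  primary <- primary (int64 -> bool, writer required)
  archived <- archived (bool -> bool, writer optional)
  checksum <- checksum (bytes -> bytes, writer optional)
  R3 fires at primary
  => forward verdict for Account: BREAKING, 1 violation(s)
decoding the Account value with the v1 reader:
  channel := "ADMIN"
  tags := null (absent, optional -> null)
  enabled := true
  read fails at primary under R3
  => FAILS_AT (primary, R3)
remaining Account differences; none change what is asked:
  removed field tags from record Account -> inert for the asked Account verdict: nothing fires
  field channel in record Account: optional changed to required -> inert for the asked Account verdict: nothing fires

forward: BREAKING [(primary, R3)]; decoded: FAILS_AT (primary, R3)
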